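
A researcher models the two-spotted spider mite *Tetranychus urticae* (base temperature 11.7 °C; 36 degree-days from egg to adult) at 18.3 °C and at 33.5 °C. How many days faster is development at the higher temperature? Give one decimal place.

3.8 days

At 18.3 °C: 36 / (18.3 − 11.7) = 36 / 6.6 = 5.455 d.
At 33.5 °C: 36 / (33.5 − 11.7) = 36 / 21.8 = 1.651 d.
Difference = |5.455 − 1.651| = 3.803 ≈ 3.8 days.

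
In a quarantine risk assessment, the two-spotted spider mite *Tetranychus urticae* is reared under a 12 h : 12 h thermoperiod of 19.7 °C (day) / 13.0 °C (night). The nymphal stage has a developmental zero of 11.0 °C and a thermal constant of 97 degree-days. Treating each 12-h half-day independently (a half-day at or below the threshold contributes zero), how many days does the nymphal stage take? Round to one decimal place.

Day half: max(0, 19.7 − 11.0) × 0.5 = 8.7 × 0.5 = 4.35 DD.
Night half: max(0, 13.0 − 11.0) × 0.5 = 2.0 × 0.5 = 1.00 DD.
Per 24 h: 5.35 DD/day.
Duration = 97 / 5.35 = 18.131 ≈ 18.1 days.

18.1 days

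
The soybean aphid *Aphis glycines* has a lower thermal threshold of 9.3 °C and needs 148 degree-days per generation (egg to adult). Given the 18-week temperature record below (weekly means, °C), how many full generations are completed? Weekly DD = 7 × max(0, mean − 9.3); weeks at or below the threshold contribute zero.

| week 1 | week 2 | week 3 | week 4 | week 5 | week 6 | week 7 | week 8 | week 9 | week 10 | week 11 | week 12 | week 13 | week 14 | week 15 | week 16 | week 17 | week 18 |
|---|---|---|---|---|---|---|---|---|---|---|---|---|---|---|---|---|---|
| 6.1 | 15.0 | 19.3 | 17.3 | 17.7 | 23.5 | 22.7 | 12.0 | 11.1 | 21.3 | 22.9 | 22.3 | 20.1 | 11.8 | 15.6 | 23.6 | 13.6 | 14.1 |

6 generations

Weekly DD (7 × max(0, T̄ − 9.3)): 0.0, 39.9, 70.0, 56.0, 58.8, 99.4, 93.8, 18.9, 12.6, 84.0, 95.2, 91.0, 75.6, 17.5, 44.1, 100.1, 30.1, 33.6.
Season total = 1020.6 DD.
Complete generations = ⌊1020.6 / 148⌋ = 6.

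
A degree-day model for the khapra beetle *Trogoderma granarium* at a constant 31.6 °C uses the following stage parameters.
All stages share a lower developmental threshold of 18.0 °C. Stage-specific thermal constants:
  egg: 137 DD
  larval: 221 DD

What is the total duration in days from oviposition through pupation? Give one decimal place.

Daily accumulation at 31.6 °C = 31.6 − 18.0 = 13.6 DD/day.
Total K = 137 + 221 = 358 DD.
Total duration = 358 / 13.6 = 26.324 ≈ 26.3 days.

26.3 days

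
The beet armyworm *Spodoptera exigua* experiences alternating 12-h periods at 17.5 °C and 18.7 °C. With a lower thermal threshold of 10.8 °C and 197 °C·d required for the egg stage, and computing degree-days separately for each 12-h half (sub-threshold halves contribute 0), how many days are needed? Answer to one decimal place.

27.0 days

Day half: max(0, 17.5 − 10.8) × 0.5 = 6.7 × 0.5 = 3.35 DD.
Night half: max(0, 18.7 − 10.8) × 0.5 = 7.9 × 0.5 = 3.95 DD.
Per 24 h: 7.30 DD/day.
Duration = 197 / 7.30 = 26.986 ≈ 27.0 days.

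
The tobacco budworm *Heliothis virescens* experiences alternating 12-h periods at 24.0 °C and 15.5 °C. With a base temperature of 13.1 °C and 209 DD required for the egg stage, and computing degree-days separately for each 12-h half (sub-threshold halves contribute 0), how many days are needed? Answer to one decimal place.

Day half: max(0, 24.0 − 13.1) × 0.5 = 10.9 × 0.5 = 5.45 DD.
Night half: max(0, 15.5 − 13.1) × 0.5 = 2.4 × 0.5 = 1.20 DD.
Per 24 h: 6.65 DD/day.
Duration = 209 / 6.65 = 31.429 ≈ 31.4 days.

31.4 days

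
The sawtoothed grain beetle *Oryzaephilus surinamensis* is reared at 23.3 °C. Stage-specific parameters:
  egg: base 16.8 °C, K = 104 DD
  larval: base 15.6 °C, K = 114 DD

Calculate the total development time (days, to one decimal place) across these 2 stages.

30.8 days

egg: 104 / (23.3 − 16.8) = 104 / 6.5 = 16.000 d.
larval: 114 / (23.3 − 15.6) = 114 / 7.7 = 14.805 d.
Sum = 30.805 ≈ 30.8 days.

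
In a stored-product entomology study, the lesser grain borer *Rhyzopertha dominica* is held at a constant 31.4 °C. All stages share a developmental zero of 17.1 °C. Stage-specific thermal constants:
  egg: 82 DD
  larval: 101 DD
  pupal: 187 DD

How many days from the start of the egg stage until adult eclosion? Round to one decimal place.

Daily accumulation at 31.4 °C = 31.4 − 17.1 = 14.3 DD/day.
Total K = 82 + 101 + 187 = 370 DD.
Total duration = 370 / 14.3 = 25.874 ≈ 25.9 days.

25.9 days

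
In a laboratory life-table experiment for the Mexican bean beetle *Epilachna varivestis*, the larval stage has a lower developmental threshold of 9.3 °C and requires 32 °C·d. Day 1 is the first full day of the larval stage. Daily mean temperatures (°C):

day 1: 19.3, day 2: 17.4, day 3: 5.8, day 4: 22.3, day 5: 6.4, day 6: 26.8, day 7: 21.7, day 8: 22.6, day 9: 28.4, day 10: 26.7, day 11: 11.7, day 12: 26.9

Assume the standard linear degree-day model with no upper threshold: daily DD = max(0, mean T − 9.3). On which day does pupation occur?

Daily DD above 9.3 °C: 10.0, 8.1, 0.0, 13.0, 0.0, 17.5, 12.4, 13.3, 19.1, 17.4, 2.4, 17.6.
Cumulative: 10.0, 18.1, 18.1, 31.1, 31.1, 48.6, 61.0, 74.3, 93.4, 110.8, 113.2, 130.8.
The total first reaches 32 DD on day 6.

day 6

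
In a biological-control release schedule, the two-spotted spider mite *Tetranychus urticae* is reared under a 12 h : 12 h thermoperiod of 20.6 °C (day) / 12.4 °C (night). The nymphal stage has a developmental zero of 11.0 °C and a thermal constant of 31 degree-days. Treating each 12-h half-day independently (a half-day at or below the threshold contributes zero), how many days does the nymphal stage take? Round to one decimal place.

5.6 days

Day half: max(0, 20.6 − 11.0) × 0.5 = 9.6 × 0.5 = 4.80 DD.
Night half: max(0, 12.4 − 11.0) × 0.5 = 1.4 × 0.5 = 0.70 DD.
Per 24 h: 5.50 DD/day.
Duration = 31 / 5.50 = 5.636 ≈ 5.6 days.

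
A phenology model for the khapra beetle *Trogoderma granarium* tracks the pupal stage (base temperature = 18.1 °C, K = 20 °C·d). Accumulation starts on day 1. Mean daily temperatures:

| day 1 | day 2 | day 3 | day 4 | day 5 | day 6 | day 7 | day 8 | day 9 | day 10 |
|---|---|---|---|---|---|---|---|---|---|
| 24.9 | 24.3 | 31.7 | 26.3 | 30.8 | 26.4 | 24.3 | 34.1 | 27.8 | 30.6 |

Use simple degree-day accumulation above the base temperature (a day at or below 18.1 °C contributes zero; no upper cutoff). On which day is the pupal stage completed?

day 3

Daily DD above 18.1 °C: 6.8, 6.2, 13.6, 8.2, 12.7, 8.3, 6.2, 16.0, 9.7, 12.5.
Cumulative: 6.8, 13.0, 26.6, 34.8, 47.5, 55.8, 62.0, 78.0, 87.7, 100.2.
The total first reaches 20 DD on day 3.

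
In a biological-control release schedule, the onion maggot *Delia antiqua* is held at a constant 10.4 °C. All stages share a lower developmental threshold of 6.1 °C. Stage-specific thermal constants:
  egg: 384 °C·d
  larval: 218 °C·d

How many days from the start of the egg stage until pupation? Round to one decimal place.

Daily accumulation at 10.4 °C = 10.4 − 6.1 = 4.3 DD/day.
Total K = 384 + 218 = 602 DD.
Total duration = 602 / 4.3 = 140.000 ≈ 140.0 days.

140.0 days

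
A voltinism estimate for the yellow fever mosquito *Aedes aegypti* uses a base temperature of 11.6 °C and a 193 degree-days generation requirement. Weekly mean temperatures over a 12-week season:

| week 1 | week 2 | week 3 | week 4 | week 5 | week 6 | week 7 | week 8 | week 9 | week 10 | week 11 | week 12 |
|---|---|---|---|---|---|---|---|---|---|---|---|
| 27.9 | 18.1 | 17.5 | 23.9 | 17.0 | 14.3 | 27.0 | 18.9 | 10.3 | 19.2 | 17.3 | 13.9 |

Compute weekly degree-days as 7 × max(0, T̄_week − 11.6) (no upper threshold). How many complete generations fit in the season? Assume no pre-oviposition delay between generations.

Weekly DD (7 × max(0, T̄ − 11.6)): 114.1, 45.5, 41.3, 86.1, 37.8, 18.9, 107.8, 51.1, 0.0, 53.2, 39.9, 16.1.
Season total = 611.8 DD.
Complete generations = ⌊611.8 / 193⌋ = 3.

3 generations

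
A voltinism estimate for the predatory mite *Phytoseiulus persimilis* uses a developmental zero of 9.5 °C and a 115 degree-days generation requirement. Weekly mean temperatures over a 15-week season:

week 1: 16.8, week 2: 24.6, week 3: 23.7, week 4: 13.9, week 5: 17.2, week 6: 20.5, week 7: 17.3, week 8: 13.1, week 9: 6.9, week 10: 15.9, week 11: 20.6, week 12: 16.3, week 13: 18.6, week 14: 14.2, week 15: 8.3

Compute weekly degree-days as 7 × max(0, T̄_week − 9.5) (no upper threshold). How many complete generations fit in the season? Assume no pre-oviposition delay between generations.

6 generations

Weekly DD (7 × max(0, T̄ − 9.5)): 51.1, 105.7, 99.4, 30.8, 53.9, 77.0, 54.6, 25.2, 0.0, 44.8, 77.7, 47.6, 63.7, 32.9, 0.0.
Season total = 764.4 DD.
Complete generations = ⌊764.4 / 115⌋ = 6.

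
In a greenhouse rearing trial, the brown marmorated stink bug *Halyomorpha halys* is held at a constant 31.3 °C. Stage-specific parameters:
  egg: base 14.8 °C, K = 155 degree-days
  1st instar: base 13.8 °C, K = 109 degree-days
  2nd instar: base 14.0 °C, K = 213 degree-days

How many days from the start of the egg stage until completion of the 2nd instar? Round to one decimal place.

egg: 155 / (31.3 − 14.8) = 155 / 16.5 = 9.394 d.
1st instar: 109 / (31.3 − 13.8) = 109 / 17.5 = 6.229 d.
2nd instar: 213 / (31.3 − 14.0) = 213 / 17.3 = 12.312 d.
Sum = 27.935 ≈ 27.9 days.

27.9 days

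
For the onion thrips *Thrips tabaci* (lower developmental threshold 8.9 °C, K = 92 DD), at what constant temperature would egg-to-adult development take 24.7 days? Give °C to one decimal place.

Required daily accumulation = 92 / 24.7 = 3.725 DD/day.
T = T_base + 3.725 = 8.9 + 3.725 = 12.625 ≈ 12.6 °C.

12.6 °C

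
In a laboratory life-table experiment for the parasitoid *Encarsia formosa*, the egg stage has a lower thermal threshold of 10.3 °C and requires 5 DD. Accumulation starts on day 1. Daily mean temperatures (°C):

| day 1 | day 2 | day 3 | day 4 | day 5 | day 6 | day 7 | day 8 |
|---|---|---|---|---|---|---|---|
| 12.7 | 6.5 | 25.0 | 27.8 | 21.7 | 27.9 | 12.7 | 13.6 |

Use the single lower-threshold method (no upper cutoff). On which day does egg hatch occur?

Daily DD above 10.3 °C: 2.4, 0.0, 14.7, 17.5, 11.4, 17.6, 2.4, 3.3.
Cumulative: 2.4, 2.4, 17.1, 34.6, 46.0, 63.6, 66.0, 69.3.
The total first reaches 5 DD on day 3.

day 3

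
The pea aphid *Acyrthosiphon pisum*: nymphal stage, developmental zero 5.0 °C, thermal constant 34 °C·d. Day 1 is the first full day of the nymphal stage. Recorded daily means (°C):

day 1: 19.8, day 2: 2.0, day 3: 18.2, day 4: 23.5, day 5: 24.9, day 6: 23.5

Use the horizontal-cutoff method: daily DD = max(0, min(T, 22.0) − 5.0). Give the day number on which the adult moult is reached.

Daily DD above 5.0 °C (capped at 17.0): 14.8, 0.0, 13.2, 17.0, 17.0, 17.0.
Cumulative: 14.8, 14.8, 28.0, 45.0, 62.0, 79.0.
The total first reaches 34 DD on day 4.

day 4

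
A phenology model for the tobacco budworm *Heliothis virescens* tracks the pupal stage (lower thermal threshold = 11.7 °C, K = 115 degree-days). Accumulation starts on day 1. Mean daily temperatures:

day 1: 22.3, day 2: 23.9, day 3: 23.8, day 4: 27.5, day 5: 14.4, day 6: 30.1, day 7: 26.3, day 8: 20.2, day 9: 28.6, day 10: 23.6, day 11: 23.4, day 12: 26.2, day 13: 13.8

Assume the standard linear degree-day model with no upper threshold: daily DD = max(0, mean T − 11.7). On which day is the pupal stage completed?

Daily DD above 11.7 °C: 10.6, 12.2, 12.1, 15.8, 2.7, 18.4, 14.6, 8.5, 16.9, 11.9, 11.7, 14.5, 2.1.
Cumulative: 10.6, 22.8, 34.9, 50.7, 53.4, 71.8, 86.4, 94.9, 111.8, 123.7, 135.4, 149.9, 152.0.
The total first reaches 115 DD on day 10.

day 10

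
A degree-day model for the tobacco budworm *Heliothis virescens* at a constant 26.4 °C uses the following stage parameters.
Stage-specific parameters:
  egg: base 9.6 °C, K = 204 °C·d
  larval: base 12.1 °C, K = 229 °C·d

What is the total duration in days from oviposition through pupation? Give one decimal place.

egg: 204 / (26.4 − 9.6) = 204 / 16.8 = 12.143 d.
larval: 229 / (26.4 − 12.1) = 229 / 14.3 = 16.014 d.
Sum = 28.157 ≈ 28.2 days.

28.2 days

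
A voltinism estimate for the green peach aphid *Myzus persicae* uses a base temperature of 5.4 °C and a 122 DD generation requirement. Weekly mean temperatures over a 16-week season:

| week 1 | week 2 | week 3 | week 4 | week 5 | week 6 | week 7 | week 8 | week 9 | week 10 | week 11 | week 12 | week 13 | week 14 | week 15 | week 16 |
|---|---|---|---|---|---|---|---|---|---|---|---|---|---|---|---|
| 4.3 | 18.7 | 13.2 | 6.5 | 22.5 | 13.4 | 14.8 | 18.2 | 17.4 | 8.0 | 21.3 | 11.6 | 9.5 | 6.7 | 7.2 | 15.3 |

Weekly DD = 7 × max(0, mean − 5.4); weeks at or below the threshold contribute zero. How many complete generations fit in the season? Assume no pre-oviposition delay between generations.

7 generations

Weekly DD (7 × max(0, T̄ − 5.4)): 0.0, 93.1, 54.6, 7.7, 119.7, 56.0, 65.8, 89.6, 84.0, 18.2, 111.3, 43.4, 28.7, 9.1, 12.6, 69.3.
Season total = 863.1 DD.
Complete generations = ⌊863.1 / 122⌋ = 7.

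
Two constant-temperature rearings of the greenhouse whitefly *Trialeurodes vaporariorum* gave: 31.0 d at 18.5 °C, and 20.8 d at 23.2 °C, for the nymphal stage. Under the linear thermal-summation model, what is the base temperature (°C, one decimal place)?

8.9 °C

Linear rate model ⇒ the product D·(T − T_b) is constant across temperatures.
31.0·(18.5 − T_b) = 20.8·(23.2 − T_b)
T_b = (31.0·18.5 − 20.8·23.2) / (31.0 − 20.8) = 90.94 / 10.2 = 8.916 °C ≈ 8.9 °C.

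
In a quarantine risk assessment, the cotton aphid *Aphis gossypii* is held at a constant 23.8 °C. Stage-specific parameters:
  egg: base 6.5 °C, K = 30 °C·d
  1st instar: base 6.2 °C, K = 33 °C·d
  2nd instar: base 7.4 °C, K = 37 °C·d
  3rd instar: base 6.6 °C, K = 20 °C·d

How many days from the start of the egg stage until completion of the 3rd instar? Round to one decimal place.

7.0 days

egg: 30 / (23.8 − 6.5) = 30 / 17.3 = 1.734 d.
1st instar: 33 / (23.8 − 6.2) = 33 / 17.6 = 1.875 d.
2nd instar: 37 / (23.8 − 7.4) = 37 / 16.4 = 2.256 d.
3rd instar: 20 / (23.8 − 6.6) = 20 / 17.2 = 1.163 d.
Sum = 7.028 ≈ 7.0 days.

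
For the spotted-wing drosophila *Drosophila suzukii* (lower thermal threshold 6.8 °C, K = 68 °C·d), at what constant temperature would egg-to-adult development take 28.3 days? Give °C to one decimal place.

Required daily accumulation = 68 / 28.3 = 2.403 DD/day.
T = T_base + 2.403 = 6.8 + 2.403 = 9.203 ≈ 9.2 °C.

9.2 °C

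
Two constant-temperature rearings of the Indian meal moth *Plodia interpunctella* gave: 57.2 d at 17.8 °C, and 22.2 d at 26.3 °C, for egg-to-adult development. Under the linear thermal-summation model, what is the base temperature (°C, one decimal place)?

12.4 °C

Under the model K = D·(T − T_b), so D₁·(T₁ − T_b) = D₂·(T₂ − T_b).
57.2·(17.8 − T_b) = 22.2·(26.3 − T_b)
T_b = (57.2·17.8 − 22.2·26.3) / (57.2 − 22.2) = 434.30 / 35.0 = 12.409 °C ≈ 12.4 °C.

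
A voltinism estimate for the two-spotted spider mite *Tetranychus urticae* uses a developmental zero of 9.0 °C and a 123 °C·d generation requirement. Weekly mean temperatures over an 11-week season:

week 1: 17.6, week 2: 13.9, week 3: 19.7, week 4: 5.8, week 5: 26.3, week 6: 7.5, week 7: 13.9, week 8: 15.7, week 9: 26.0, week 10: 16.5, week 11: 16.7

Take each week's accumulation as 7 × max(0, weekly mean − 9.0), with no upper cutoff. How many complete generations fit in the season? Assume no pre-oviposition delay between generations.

4 generations

Weekly DD (7 × max(0, T̄ − 9.0)): 60.2, 34.3, 74.9, 0.0, 121.1, 0.0, 34.3, 46.9, 119.0, 52.5, 53.9.
Season total = 597.1 DD.
Complete generations = ⌊597.1 / 123⌋ = 4.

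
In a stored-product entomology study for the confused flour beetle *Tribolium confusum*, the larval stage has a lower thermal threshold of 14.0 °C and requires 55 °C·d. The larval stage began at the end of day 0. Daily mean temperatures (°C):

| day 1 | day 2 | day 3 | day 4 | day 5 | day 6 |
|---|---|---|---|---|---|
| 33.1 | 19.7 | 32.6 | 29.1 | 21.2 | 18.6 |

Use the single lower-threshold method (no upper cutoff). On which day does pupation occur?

Daily DD above 14.0 °C: 19.1, 5.7, 18.6, 15.1, 7.2, 4.6.
Cumulative: 19.1, 24.8, 43.4, 58.5, 65.7, 70.3.
The total first reaches 55 DD on day 4.

day 4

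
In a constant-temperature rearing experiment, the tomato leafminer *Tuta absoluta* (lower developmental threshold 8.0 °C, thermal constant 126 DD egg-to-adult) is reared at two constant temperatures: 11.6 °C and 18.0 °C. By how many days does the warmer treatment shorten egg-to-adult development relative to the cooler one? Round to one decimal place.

22.4 days

At 11.6 °C: 126 / (11.6 − 8.0) = 126 / 3.6 = 35.000 d.
At 18.0 °C: 126 / (18.0 − 8.0) = 126 / 10.0 = 12.600 d.
Difference = |35.000 − 12.600| = 22.400 ≈ 22.4 days.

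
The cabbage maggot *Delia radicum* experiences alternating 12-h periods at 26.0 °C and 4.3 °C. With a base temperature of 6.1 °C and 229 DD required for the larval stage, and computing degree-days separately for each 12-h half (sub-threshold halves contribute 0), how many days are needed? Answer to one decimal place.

Day half: max(0, 26.0 − 6.1) × 0.5 = 19.9 × 0.5 = 9.95 DD.
Night half: max(0, 4.3 − 6.1) × 0.5 = 0.0 × 0.5 = 0.00 DD.
Per 24 h: 9.95 DD/day.
Duration = 229 / 9.95 = 23.015 ≈ 23.0 days.

23.0 days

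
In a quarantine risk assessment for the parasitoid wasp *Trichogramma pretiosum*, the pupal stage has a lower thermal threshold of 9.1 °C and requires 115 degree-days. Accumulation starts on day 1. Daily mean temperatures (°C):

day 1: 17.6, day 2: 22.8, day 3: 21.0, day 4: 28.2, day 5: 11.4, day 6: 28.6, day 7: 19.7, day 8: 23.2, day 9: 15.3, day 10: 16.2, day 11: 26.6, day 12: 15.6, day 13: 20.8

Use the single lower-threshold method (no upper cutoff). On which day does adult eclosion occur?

day 11

Daily DD above 9.1 °C: 8.5, 13.7, 11.9, 19.1, 2.3, 19.5, 10.6, 14.1, 6.2, 7.1, 17.5, 6.5, 11.7.
Cumulative: 8.5, 22.2, 34.1, 53.2, 55.5, 75.0, 85.6, 99.7, 105.9, 113.0, 130.5, 137.0, 148.7.
The total first reaches 115 DD on day 11.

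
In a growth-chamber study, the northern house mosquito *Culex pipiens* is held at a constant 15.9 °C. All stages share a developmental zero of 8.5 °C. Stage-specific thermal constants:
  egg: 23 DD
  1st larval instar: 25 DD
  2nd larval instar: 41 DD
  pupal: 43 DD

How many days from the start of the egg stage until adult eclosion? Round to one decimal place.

17.8 days

Daily accumulation at 15.9 °C = 15.9 − 8.5 = 7.4 DD/day.
Total K = 23 + 25 + 41 + 43 = 132 DD.
Total duration = 132 / 7.4 = 17.838 ≈ 17.8 days.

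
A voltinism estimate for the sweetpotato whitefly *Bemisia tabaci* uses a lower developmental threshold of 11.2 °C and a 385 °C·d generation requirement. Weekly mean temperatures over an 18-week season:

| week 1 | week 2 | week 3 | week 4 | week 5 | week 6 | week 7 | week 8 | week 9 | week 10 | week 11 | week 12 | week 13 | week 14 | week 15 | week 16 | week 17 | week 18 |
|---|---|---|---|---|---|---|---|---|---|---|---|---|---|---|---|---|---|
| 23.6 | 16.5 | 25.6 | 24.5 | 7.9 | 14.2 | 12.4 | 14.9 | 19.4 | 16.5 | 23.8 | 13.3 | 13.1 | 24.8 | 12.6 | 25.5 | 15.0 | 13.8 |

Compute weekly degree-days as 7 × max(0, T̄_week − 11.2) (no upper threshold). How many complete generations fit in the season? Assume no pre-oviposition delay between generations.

Weekly DD (7 × max(0, T̄ − 11.2)): 86.8, 37.1, 100.8, 93.1, 0.0, 21.0, 8.4, 25.9, 57.4, 37.1, 88.2, 14.7, 13.3, 95.2, 9.8, 100.1, 26.6, 18.2.
Season total = 833.7 DD.
Complete generations = ⌊833.7 / 385⌋ = 2.

2 generations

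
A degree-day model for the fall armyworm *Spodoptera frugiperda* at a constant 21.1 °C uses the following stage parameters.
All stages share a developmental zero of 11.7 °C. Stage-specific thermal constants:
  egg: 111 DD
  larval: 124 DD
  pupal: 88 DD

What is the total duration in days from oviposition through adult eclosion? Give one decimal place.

34.4 days

Daily accumulation at 21.1 °C = 21.1 − 11.7 = 9.4 DD/day.
Total K = 111 + 124 + 88 = 323 DD.
Total duration = 323 / 9.4 = 34.362 ≈ 34.4 days.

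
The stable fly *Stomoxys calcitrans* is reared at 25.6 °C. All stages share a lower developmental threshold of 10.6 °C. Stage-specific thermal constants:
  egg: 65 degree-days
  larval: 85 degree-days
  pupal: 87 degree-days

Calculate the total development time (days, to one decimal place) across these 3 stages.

15.8 days

Daily accumulation at 25.6 °C = 25.6 − 10.6 = 15.0 DD/day.
Total K = 65 + 85 + 87 = 237 DD.
Total duration = 237 / 15.0 = 15.800 ≈ 15.8 days.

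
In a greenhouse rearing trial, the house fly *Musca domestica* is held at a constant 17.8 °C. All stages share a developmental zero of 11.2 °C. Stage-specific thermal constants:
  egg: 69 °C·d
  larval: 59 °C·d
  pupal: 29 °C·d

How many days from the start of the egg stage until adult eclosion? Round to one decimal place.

Daily accumulation at 17.8 °C = 17.8 − 11.2 = 6.6 DD/day.
Total K = 69 + 59 + 29 = 157 DD.
Total duration = 157 / 6.6 = 23.788 ≈ 23.8 days.

23.8 days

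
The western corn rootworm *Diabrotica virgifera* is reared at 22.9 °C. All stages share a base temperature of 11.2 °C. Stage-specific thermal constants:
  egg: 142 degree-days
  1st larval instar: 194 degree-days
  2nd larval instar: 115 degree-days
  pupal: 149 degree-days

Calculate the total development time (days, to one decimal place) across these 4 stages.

Daily accumulation at 22.9 °C = 22.9 − 11.2 = 11.7 DD/day.
Total K = 142 + 194 + 115 + 149 = 600 DD.
Total duration = 600 / 11.7 = 51.282 ≈ 51.3 days.

51.3 days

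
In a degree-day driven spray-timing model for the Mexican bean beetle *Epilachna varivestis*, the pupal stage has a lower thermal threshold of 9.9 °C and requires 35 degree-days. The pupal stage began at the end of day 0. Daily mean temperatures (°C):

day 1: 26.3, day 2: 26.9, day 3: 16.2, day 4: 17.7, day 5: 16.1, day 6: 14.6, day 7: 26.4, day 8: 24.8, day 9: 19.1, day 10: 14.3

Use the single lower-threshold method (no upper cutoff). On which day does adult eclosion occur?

day 3

Daily DD above 9.9 °C: 16.4, 17.0, 6.3, 7.8, 6.2, 4.7, 16.5, 14.9, 9.2, 4.4.
Cumulative: 16.4, 33.4, 39.7, 47.5, 53.7, 58.4, 74.9, 89.8, 99.0, 103.4.
The total first reaches 35 DD on day 3.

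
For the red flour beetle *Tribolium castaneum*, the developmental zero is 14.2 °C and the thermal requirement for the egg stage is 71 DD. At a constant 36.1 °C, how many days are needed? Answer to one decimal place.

Daily accumulation = 36.1 − 14.2 = 21.9 DD/day.
Duration = 71 / 21.9 = 3.242 ≈ 3.2 days.

3.2 days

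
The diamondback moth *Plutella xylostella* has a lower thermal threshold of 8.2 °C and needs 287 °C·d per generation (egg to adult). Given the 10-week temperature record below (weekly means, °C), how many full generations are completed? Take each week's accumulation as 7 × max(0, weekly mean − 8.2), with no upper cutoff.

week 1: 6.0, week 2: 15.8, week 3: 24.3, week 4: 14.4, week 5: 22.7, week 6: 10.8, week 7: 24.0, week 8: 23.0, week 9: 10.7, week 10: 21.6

2 generations

Weekly DD (7 × max(0, T̄ − 8.2)): 0.0, 53.2, 112.7, 43.4, 101.5, 18.2, 110.6, 103.6, 17.5, 93.8.
Season total = 654.5 DD.
Complete generations = ⌊654.5 / 287⌋ = 2.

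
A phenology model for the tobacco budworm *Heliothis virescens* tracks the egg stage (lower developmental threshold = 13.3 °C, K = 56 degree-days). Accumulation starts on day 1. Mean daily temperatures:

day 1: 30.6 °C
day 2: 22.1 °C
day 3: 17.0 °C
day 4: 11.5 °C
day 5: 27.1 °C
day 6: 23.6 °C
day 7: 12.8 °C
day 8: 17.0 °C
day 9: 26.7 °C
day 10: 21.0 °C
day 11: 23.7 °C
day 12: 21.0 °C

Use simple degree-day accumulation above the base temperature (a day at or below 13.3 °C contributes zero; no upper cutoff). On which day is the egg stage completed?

Daily DD above 13.3 °C: 17.3, 8.8, 3.7, 0.0, 13.8, 10.3, 0.0, 3.7, 13.4, 7.7, 10.4, 7.7.
Cumulative: 17.3, 26.1, 29.8, 29.8, 43.6, 53.9, 53.9, 57.6, 71.0, 78.7, 89.1, 96.8.
The total first reaches 56 DD on day 8.

day 8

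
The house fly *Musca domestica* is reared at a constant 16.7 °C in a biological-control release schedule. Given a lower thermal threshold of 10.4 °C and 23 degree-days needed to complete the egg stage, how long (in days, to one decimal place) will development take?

Daily accumulation = 16.7 − 10.4 = 6.3 DD/day.
Duration = 23 / 6.3 = 3.651 ≈ 3.7 days.

3.7 days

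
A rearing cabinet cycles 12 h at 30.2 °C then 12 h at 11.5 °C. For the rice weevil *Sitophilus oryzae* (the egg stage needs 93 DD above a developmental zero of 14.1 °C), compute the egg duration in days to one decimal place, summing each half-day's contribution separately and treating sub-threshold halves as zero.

Day half: max(0, 30.2 − 14.1) × 0.5 = 16.1 × 0.5 = 8.05 DD.
Night half: max(0, 11.5 − 14.1) × 0.5 = 0.0 × 0.5 = 0.00 DD.
Per 24 h: 8.05 DD/day.
Duration = 93 / 8.05 = 11.553 ≈ 11.6 days.

11.6 days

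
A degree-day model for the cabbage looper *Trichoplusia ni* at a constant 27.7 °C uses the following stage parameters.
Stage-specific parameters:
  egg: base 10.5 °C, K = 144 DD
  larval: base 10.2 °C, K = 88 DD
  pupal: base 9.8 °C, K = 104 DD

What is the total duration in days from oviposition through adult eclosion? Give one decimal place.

egg: 144 / (27.7 − 10.5) = 144 / 17.2 = 8.372 d.
larval: 88 / (27.7 − 10.2) = 88 / 17.5 = 5.029 d.
pupal: 104 / (27.7 − 9.8) = 104 / 17.9 = 5.810 d.
Sum = 19.211 ≈ 19.2 days.

19.2 days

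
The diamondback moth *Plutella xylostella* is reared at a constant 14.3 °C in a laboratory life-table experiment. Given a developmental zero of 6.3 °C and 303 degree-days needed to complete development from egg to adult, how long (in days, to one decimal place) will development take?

37.9 days

Daily accumulation = 14.3 − 6.3 = 8.0 DD/day.
Duration = 303 / 8.0 = 37.875 ≈ 37.9 days.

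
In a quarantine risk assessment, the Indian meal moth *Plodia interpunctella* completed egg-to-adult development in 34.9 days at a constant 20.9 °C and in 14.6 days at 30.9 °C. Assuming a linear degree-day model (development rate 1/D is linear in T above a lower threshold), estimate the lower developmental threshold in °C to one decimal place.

13.7 °C

Linear rate model ⇒ the product D·(T − T_b) is constant across temperatures.
34.9·(20.9 − T_b) = 14.6·(30.9 − T_b)
T_b = (34.9·20.9 − 14.6·30.9) / (34.9 − 14.6) = 278.27 / 20.3 = 13.708 °C ≈ 13.7 °C.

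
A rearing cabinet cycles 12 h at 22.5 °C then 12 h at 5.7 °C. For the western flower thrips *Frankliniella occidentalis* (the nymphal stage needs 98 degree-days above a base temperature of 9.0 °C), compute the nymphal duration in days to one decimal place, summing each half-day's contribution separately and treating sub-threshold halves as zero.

Day half: max(0, 22.5 − 9.0) × 0.5 = 13.5 × 0.5 = 6.75 DD.
Night half: max(0, 5.7 − 9.0) × 0.5 = 0.0 × 0.5 = 0.00 DD.
Per 24 h: 6.75 DD/day.
Duration = 98 / 6.75 = 14.519 ≈ 14.5 days.

14.5 days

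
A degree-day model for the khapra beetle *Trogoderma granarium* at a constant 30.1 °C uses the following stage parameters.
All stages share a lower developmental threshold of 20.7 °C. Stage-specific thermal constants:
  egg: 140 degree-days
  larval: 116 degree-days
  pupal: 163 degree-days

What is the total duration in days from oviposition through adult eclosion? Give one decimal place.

Daily accumulation at 30.1 °C = 30.1 − 20.7 = 9.4 DD/day.
Total K = 140 + 116 + 163 = 419 DD.
Total duration = 419 / 9.4 = 44.574 ≈ 44.6 days.

44.6 days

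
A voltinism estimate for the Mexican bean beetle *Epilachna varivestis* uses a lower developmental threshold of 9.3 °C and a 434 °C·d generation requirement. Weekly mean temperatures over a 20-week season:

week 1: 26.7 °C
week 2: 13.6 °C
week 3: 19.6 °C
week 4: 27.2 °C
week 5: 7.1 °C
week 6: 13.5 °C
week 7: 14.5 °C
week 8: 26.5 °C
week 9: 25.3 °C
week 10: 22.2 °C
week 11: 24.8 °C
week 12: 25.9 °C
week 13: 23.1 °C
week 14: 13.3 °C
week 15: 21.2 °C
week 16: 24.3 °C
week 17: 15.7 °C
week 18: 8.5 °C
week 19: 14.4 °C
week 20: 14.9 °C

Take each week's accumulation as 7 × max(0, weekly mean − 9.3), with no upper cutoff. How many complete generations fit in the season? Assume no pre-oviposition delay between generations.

3 generations

Weekly DD (7 × max(0, T̄ − 9.3)): 121.8, 30.1, 72.1, 125.3, 0.0, 29.4, 36.4, 120.4, 112.0, 90.3, 108.5, 116.2, 96.6, 28.0, 83.3, 105.0, 44.8, 0.0, 35.7, 39.2.
Season total = 1395.1 DD.
Complete generations = ⌊1395.1 / 434⌋ = 3.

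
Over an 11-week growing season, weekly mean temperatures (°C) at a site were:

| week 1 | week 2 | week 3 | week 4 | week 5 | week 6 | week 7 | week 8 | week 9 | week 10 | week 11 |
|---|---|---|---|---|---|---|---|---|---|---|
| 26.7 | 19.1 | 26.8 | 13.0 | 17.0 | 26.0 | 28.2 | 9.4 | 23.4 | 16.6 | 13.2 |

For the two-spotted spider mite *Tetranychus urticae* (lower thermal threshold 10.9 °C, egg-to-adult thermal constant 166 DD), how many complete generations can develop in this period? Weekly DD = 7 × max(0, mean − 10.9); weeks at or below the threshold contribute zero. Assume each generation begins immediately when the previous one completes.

Weekly DD (7 × max(0, T̄ − 10.9)): 110.6, 57.4, 111.3, 14.7, 42.7, 105.7, 121.1, 0.0, 87.5, 39.9, 16.1.
Season total = 707.0 DD.
Complete generations = ⌊707.0 / 166⌋ = 4.

4 generations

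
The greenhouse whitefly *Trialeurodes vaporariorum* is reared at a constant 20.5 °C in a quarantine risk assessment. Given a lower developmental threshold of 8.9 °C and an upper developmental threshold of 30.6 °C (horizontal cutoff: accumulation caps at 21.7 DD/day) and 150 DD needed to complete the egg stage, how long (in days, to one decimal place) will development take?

Daily accumulation = 20.5 − 8.9 = 11.6 DD/day.
Duration = 150 / 11.6 = 12.931 ≈ 12.9 days.

12.9 days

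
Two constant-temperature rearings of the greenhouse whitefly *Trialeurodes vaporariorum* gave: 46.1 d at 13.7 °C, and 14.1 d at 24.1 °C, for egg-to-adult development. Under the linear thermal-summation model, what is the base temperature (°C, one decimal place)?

9.1 °C

Linear rate model ⇒ the product D·(T − T_b) is constant across temperatures.
46.1·(13.7 − T_b) = 14.1·(24.1 − T_b)
T_b = (46.1·13.7 − 14.1·24.1) / (46.1 − 14.1) = 291.76 / 32.0 = 9.117 °C ≈ 9.1 °C.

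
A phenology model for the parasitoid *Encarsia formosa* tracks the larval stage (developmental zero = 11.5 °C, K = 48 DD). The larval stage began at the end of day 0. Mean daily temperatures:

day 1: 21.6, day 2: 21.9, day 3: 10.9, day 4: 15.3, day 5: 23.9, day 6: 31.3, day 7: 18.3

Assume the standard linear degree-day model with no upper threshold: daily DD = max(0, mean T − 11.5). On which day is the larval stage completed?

day 6

Daily DD above 11.5 °C: 10.1, 10.4, 0.0, 3.8, 12.4, 19.8, 6.8.
Cumulative: 10.1, 20.5, 20.5, 24.3, 36.7, 56.5, 63.3.
The total first reaches 48 DD on day 6.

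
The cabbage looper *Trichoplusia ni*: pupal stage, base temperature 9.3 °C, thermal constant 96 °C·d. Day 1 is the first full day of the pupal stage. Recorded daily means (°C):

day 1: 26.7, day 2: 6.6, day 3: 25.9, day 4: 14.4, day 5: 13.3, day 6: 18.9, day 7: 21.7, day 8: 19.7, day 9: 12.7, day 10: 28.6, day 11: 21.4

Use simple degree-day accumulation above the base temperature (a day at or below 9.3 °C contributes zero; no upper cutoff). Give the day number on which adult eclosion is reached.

day 10

Daily DD above 9.3 °C: 17.4, 0.0, 16.6, 5.1, 4.0, 9.6, 12.4, 10.4, 3.4, 19.3, 12.1.
Cumulative: 17.4, 17.4, 34.0, 39.1, 43.1, 52.7, 65.1, 75.5, 78.9, 98.2, 110.3.
The total first reaches 96 DD on day 10.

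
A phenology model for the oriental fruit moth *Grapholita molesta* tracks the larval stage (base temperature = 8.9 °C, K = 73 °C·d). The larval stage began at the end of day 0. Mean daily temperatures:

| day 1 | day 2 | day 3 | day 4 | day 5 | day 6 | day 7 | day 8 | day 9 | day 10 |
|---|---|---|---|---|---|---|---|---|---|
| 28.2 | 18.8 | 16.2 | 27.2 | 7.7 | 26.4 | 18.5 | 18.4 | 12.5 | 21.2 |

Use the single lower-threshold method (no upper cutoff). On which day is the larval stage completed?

Daily DD above 8.9 °C: 19.3, 9.9, 7.3, 18.3, 0.0, 17.5, 9.6, 9.5, 3.6, 12.3.
Cumulative: 19.3, 29.2, 36.5, 54.8, 54.8, 72.3, 81.9, 91.4, 95.0, 107.3.
The total first reaches 73 DD on day 7.

day 7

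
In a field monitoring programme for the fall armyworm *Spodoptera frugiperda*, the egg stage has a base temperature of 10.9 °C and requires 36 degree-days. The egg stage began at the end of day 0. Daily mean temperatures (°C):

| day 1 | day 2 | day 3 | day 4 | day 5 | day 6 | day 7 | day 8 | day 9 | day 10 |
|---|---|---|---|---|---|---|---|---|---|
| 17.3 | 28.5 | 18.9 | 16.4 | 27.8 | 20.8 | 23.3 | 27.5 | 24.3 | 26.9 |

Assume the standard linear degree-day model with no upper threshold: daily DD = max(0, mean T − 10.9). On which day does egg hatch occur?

Daily DD above 10.9 °C: 6.4, 17.6, 8.0, 5.5, 16.9, 9.9, 12.4, 16.6, 13.4, 16.0.
Cumulative: 6.4, 24.0, 32.0, 37.5, 54.4, 64.3, 76.7, 93.3, 106.7, 122.7.
The total first reaches 36 DD on day 4.

day 4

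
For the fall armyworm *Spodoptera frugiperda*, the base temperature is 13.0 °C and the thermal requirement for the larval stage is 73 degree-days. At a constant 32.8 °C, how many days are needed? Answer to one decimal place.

3.7 days

Daily accumulation = 32.8 − 13.0 = 19.8 DD/day.
Duration = 73 / 19.8 = 3.687 ≈ 3.7 days.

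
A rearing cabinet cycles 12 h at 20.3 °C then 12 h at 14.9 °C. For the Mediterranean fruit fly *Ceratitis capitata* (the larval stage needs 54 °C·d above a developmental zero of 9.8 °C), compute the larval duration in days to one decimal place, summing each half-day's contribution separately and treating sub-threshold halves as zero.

Day half: max(0, 20.3 − 9.8) × 0.5 = 10.5 × 0.5 = 5.25 DD.
Night half: max(0, 14.9 − 9.8) × 0.5 = 5.1 × 0.5 = 2.55 DD.
Per 24 h: 7.80 DD/day.
Duration = 54 / 7.80 = 6.923 ≈ 6.9 days.

6.9 days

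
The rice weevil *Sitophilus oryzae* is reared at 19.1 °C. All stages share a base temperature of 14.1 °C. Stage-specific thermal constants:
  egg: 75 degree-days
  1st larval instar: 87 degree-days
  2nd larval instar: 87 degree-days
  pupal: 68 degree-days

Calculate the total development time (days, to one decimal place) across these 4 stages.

Daily accumulation at 19.1 °C = 19.1 − 14.1 = 5.0 DD/day.
Total K = 75 + 87 + 87 + 68 = 317 DD.
Total duration = 317 / 5.0 = 63.400 ≈ 63.4 days.

63.4 days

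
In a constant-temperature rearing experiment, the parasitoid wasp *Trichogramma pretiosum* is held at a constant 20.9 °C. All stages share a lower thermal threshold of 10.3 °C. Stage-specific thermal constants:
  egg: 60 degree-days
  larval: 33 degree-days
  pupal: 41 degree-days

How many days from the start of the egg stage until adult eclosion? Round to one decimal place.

12.6 days

Daily accumulation at 20.9 °C = 20.9 − 10.3 = 10.6 DD/day.
Total K = 60 + 33 + 41 = 134 DD.
Total duration = 134 / 10.6 = 12.642 ≈ 12.6 days.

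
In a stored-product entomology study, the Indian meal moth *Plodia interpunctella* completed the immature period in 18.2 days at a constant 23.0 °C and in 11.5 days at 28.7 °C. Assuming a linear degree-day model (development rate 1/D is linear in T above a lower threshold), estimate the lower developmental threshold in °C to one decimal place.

Under the model K = D·(T − T_b), so D₁·(T₁ − T_b) = D₂·(T₂ − T_b).
18.2·(23.0 − T_b) = 11.5·(28.7 − T_b)
T_b = (18.2·23.0 − 11.5·28.7) / (18.2 − 11.5) = 88.55 / 6.7 = 13.216 °C ≈ 13.2 °C.

13.2 °C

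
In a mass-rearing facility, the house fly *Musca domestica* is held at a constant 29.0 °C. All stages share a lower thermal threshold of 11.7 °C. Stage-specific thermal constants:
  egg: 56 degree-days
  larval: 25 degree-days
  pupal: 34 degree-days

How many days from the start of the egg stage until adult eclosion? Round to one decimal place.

Daily accumulation at 29.0 °C = 29.0 − 11.7 = 17.3 DD/day.
Total K = 56 + 25 + 34 = 115 DD.
Total duration = 115 / 17.3 = 6.647 ≈ 6.6 days.

6.6 days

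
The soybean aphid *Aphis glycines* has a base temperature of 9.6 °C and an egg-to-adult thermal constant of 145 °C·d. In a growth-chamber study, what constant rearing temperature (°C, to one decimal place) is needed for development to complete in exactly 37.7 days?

13.4 °C

Required daily accumulation = 145 / 37.7 = 3.846 DD/day.
T = T_base + 3.846 = 9.6 + 3.846 = 13.446 ≈ 13.4 °C.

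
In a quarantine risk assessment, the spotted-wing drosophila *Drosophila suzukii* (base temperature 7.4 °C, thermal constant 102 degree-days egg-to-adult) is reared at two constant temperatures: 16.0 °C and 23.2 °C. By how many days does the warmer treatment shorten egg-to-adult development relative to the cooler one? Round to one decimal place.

5.4 days

At 16.0 °C: 102 / (16.0 − 7.4) = 102 / 8.6 = 11.860 d.
At 23.2 °C: 102 / (23.2 − 7.4) = 102 / 15.8 = 6.456 d.
Difference = |11.860 − 6.456| = 5.405 ≈ 5.4 days.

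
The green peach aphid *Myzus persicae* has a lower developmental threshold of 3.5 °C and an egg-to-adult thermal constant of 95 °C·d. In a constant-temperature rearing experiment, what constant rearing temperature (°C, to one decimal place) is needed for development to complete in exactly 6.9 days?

Required daily accumulation = 95 / 6.9 = 13.768 DD/day.
T = T_base + 13.768 = 3.5 + 13.768 = 17.268 ≈ 17.3 °C.

17.3 °C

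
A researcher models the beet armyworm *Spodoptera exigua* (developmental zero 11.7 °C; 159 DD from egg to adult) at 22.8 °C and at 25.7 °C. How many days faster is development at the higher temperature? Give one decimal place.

3.0 days

At 22.8 °C: 159 / (22.8 − 11.7) = 159 / 11.1 = 14.324 d.
At 25.7 °C: 159 / (25.7 − 11.7) = 159 / 14.0 = 11.357 d.
Difference = |14.324 − 11.357| = 2.967 ≈ 3.0 days.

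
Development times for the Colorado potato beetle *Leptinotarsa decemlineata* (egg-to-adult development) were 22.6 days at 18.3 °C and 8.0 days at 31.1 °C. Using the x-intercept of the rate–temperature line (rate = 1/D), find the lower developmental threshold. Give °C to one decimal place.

Equal thermal constants: D₁(T₁ − T_b) = D₂(T₂ − T_b).
22.6·(18.3 − T_b) = 8.0·(31.1 − T_b)
T_b = (22.6·18.3 − 8.0·31.1) / (22.6 − 8.0) = 164.78 / 14.6 = 11.286 °C ≈ 11.3 °C.

11.3 °C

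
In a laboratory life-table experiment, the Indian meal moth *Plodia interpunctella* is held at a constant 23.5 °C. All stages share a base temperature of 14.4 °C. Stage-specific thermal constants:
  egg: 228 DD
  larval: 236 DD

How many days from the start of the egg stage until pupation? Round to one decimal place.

Daily accumulation at 23.5 °C = 23.5 − 14.4 = 9.1 DD/day.
Total K = 228 + 236 = 464 DD.
Total duration = 464 / 9.1 = 50.989 ≈ 51.0 days.

51.0 days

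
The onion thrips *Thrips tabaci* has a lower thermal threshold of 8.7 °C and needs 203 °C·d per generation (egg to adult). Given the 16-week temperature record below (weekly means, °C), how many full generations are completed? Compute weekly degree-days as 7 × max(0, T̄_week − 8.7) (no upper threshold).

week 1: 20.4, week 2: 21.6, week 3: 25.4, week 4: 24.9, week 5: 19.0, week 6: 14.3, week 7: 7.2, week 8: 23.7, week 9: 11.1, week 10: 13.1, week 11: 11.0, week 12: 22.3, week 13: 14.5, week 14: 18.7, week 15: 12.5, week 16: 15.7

4 generations

Weekly DD (7 × max(0, T̄ − 8.7)): 81.9, 90.3, 116.9, 113.4, 72.1, 39.2, 0.0, 105.0, 16.8, 30.8, 16.1, 95.2, 40.6, 70.0, 26.6, 49.0.
Season total = 963.9 DD.
Complete generations = ⌊963.9 / 203⌋ = 4.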